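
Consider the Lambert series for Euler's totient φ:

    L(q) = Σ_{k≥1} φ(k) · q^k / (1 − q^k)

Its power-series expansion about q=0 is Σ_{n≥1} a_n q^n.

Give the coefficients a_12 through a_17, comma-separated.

d|12:{1,2,3,4,6,12}  Σφ=1+1+2+2+2+4=12
n=13: 1·13 13·1  φ→[1+12]=13
q^14  k|14↦φ(k): 14:6 7:6 2:1 1:1  a_14=14
q^15  k|15↦φ(k): 15:8 5:4 3:2 1:1  a_15=15
n=16: 16·1 8·2 4·4 2·8 1·16  φ→[8+4+2+1+1]=16
d|17:{1,17}  Σφ=1+16=17

12, 13, 14, 15, 16, 17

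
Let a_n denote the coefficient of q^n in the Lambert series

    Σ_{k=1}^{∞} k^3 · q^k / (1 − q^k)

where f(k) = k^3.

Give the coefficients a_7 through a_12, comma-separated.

344, 585, 757, 1134, 1332, 2044

[q^7] f(7)=343,f(1)=1 ⇒ 344
[q^8] f(8)=512,f(4)=64,f(2)=8,f(1)=1 ⇒ 585
q^9  k|9↦f(k): 9:729 3:27 1:1  a_9=757
n=10: 1·10 2·5 5·2 10·1  f→[1+8+125+1000]=1134
d|11:{11,1}  Σf=1331+1=1332
d|12:{12,6,4,3,2,1}  Σf=1728+216+64+27+8+1=2044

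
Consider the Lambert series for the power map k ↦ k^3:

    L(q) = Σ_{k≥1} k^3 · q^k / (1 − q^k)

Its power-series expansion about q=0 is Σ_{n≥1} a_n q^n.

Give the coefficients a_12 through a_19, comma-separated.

2044, 2198, 3096, 3528, 4681, 4914, 6813, 6860

d|12:{12,6,4,3,2,1}  Σf=1728+216+64+27+8+1=2044
d|13:{13,1}  Σf=2197+1=2198
q^14  k|14↦f(k): 14:2744 7:343 2:8 1:1  a_14=3096
n=15: 1·15 3·5 5·3 15·1  f→[1+27+125+3375]=3528
n=16: 16·1 8·2 4·4 2·8 1·16  f→[4096+512+64+8+1]=4681
[q^17] f(17)=4913,f(1)=1 ⇒ 4914
n=18: 18·1 9·2 6·3 3·6 2·9 1·18  f→[5832+729+216+27+8+1]=6813
d|19:{19,1}  Σf=6859+1=6860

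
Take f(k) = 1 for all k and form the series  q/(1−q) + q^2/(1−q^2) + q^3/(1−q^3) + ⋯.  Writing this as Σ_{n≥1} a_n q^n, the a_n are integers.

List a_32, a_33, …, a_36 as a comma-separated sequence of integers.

[q^32] f(32)=1,f(16)=1,f(8)=1,f(4)=1,f(2)=1,f(1)=1 ⇒ 6
q^33  k|33↦f(k): 1:1 3:1 11:1 33:1  a_33=4
[q^34] f(1)=1,f(2)=1,f(17)=1,f(34)=1 ⇒ 4
q^35  k|35↦f(k): 1:1 5:1 7:1 35:1  a_35=4
[q^36] f(1)=1,f(2)=1,f(3)=1,f(4)=1,f(6)=1,f(9)=1,f(12)=1,f(18)=1,f(36)=1 ⇒ 9

6, 4, 4, 4, 9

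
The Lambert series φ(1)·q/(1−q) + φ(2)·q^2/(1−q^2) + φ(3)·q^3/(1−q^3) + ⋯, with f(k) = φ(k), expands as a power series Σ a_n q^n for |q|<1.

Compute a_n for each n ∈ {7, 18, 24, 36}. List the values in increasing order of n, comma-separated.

[q^7] φ(1)=1,φ(7)=6 ⇒ 7
n=18: 18·1 9·2 6·3 3·6 2·9 1·18  φ→[6+6+2+2+1+1]=18
d|24:{1,2,3,4,6,8,12,24}  Σφ=1+1+2+2+2+4+4+8=24
d|36:{1,2,3,4,6,9,12,18,36}  Σφ=1+1+2+2+2+6+4+6+12=36

7, 18, 24, 36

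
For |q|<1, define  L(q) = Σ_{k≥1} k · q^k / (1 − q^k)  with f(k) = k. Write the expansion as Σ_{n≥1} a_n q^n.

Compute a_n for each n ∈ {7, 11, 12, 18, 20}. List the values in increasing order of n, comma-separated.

8, 12, 28, 39, 42

n=7: 1·7 7·1  f→[1+7]=8
[q^11] f(11)=11,f(1)=1 ⇒ 12
[q^12] f(12)=12,f(6)=6,f(4)=4,f(3)=3,f(2)=2,f(1)=1 ⇒ 28
d|18:{18,9,6,3,2,1}  Σf=18+9+6+3+2+1=39
n=20: 1·20 2·10 4·5 5·4 10·2 20·1  f→[1+2+4+5+10+20]=42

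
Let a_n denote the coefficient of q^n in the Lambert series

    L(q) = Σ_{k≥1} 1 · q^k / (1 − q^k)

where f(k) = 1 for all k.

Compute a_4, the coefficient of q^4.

a_4 = 3

d|4:{4,2,1}  Σf=1+1+1=3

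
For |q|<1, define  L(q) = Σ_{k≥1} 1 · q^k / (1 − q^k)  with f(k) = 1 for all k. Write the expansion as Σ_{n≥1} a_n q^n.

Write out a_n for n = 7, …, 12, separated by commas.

2, 4, 3, 4, 2, 6

d|7:{1,7}  Σf=1+1=2
d|8:{8,4,2,1}  Σf=1+1+1+1=4
q^9  k|9↦f(k): 9:1 3:1 1:1  a_9=3
q^10  k|10↦f(k): 10:1 5:1 2:1 1:1  a_10=4
d|11:{1,11}  Σf=1+1=2
n=12: 12·1 6·2 4·3 3·4 2·6 1·12  f→[1+1+1+1+1+1]=6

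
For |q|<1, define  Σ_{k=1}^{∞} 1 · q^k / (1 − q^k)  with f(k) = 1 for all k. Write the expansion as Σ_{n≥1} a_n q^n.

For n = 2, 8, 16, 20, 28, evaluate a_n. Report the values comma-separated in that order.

n=2: 1·2 2·1  f→[1+1]=2
n=8: 1·8 2·4 4·2 8·1  f→[1+1+1+1]=4
n=16: 16·1 8·2 4·4 2·8 1·16  f→[1+1+1+1+1]=5
d|20:{1,2,4,5,10,20}  Σf=1+1+1+1+1+1=6
n=28: 28·1 14·2 7·4 4·7 2·14 1·28  f→[1+1+1+1+1+1]=6

2, 4, 5, 6, 6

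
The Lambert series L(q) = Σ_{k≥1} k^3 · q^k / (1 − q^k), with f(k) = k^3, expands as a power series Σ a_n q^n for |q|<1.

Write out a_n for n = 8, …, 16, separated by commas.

[q^8] f(1)=1,f(2)=8,f(4)=64,f(8)=512 ⇒ 585
d|9:{9,3,1}  Σf=729+27+1=757
[q^10] f(10)=1000,f(5)=125,f(2)=8,f(1)=1 ⇒ 1134
n=11: 1·11 11·1  f→[1+1331]=1332
d|12:{12,6,4,3,2,1}  Σf=1728+216+64+27+8+1=2044
q^13  k|13↦f(k): 1:1 13:2197  a_13=2198
d|14:{14,7,2,1}  Σf=2744+343+8+1=3096
d|15:{15,5,3,1}  Σf=3375+125+27+1=3528
n=16: 16·1 8·2 4·4 2·8 1·16  f→[4096+512+64+8+1]=4681

585, 757, 1134, 1332, 2044, 2198, 3096, 3528, 4681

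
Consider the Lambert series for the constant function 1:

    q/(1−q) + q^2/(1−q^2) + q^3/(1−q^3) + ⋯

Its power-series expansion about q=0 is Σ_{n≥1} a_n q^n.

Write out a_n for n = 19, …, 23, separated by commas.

2, 6, 4, 4, 2

q^19  k|19↦f(k): 19:1 1:1  a_19=2
n=20: 1·20 2·10 4·5 5·4 10·2 20·1  f→[1+1+1+1+1+1]=6
[q^21] f(21)=1,f(7)=1,f(3)=1,f(1)=1 ⇒ 4
d|22:{1,2,11,22}  Σf=1+1+1+1=4
d|23:{23,1}  Σf=1+1=2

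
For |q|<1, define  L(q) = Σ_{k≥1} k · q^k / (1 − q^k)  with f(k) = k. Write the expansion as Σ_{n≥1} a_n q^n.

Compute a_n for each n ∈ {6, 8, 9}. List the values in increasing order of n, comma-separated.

q^6  k|6↦f(k): 1:1 2:2 3:3 6:6  a_6=12
[q^8] f(8)=8,f(4)=4,f(2)=2,f(1)=1 ⇒ 15
q^9  k|9↦f(k): 9:9 3:3 1:1  a_9=13

12, 15, 13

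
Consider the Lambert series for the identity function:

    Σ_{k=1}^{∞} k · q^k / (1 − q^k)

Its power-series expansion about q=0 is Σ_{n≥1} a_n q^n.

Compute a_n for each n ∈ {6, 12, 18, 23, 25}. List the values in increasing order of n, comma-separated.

q^6  k|6↦f(k): 6:6 3:3 2:2 1:1  a_6=12
n=12: 1·12 2·6 3·4 4·3 6·2 12·1  f→[1+2+3+4+6+12]=28
n=18: 18·1 9·2 6·3 3·6 2·9 1·18  f→[18+9+6+3+2+1]=39
[q^23] f(1)=1,f(23)=23 ⇒ 24
[q^25] f(1)=1,f(5)=5,f(25)=25 ⇒ 31

12, 28, 39, 24, 31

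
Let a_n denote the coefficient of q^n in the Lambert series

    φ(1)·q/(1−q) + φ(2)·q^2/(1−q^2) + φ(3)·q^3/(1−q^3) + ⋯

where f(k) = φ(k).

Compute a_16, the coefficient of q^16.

q^16  k|16↦φ(k): 16:8 8:4 4:2 2:1 1:1  a_16=16

a_16 = 16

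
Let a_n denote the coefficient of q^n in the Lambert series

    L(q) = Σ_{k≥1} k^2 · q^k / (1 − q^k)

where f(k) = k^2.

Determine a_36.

a_36 = 1911

[q^36] f(1)=1,f(2)=4,f(3)=9,f(4)=16,f(6)=36,f(9)=81,f(12)=144,f(18)=324,f(36)=1296 ⇒ 1911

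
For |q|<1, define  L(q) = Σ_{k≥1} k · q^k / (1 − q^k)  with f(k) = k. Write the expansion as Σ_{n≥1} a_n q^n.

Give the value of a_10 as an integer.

a_10 = 18

d|10:{1,2,5,10}  Σf=1+2+5+10=18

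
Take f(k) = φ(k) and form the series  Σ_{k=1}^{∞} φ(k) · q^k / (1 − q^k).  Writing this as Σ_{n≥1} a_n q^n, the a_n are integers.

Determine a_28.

n=28: 28·1 14·2 7·4 4·7 2·14 1·28  φ→[12+6+6+2+1+1]=28

a_28 = 28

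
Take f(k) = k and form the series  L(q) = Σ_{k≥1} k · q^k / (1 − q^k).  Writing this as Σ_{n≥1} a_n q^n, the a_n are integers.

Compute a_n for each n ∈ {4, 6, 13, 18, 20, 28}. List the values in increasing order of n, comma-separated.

7, 12, 14, 39, 42, 56

q^4  k|4↦f(k): 1:1 2:2 4:4  a_4=7
n=6: 1·6 2·3 3·2 6·1  f→[1+2+3+6]=12
q^13  k|13↦f(k): 13:13 1:1  a_13=14
q^18  k|18↦f(k): 1:1 2:2 3:3 6:6 9:9 18:18  a_18=39
[q^20] f(20)=20,f(10)=10,f(5)=5,f(4)=4,f(2)=2,f(1)=1 ⇒ 42
q^28  k|28↦f(k): 28:28 14:14 7:7 4:4 2:2 1:1  a_28=56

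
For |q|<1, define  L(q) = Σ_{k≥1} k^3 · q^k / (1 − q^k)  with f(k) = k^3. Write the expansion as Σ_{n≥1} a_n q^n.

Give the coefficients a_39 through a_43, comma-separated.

q^39  k|39↦f(k): 1:1 3:27 13:2197 39:59319  a_39=61544
d|40:{40,20,10,8,5,4,2,1}  Σf=64000+8000+1000+512+125+64+8+1=73710
d|41:{41,1}  Σf=68921+1=68922
q^42  k|42↦f(k): 42:74088 21:9261 14:2744 7:343 6:216 3:27 2:8 1:1  a_42=86688
d|43:{1,43}  Σf=1+79507=79508

61544, 73710, 68922, 86688, 79508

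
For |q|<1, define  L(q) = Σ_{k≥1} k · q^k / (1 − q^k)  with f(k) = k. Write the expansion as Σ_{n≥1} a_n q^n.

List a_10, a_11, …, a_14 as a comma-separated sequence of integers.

n=10: 10·1 5·2 2·5 1·10  f→[10+5+2+1]=18
d|11:{1,11}  Σf=1+11=12
n=12: 1·12 2·6 3·4 4·3 6·2 12·1  f→[1+2+3+4+6+12]=28
d|13:{13,1}  Σf=13+1=14
q^14  k|14↦f(k): 1:1 2:2 7:7 14:14  a_14=24

18, 12, 28, 14, 24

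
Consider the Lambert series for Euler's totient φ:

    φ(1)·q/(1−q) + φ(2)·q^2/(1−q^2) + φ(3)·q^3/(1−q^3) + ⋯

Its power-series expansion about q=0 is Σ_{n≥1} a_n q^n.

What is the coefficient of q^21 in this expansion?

d|21:{1,3,7,21}  Σφ=1+2+6+12=21

a_21 = 21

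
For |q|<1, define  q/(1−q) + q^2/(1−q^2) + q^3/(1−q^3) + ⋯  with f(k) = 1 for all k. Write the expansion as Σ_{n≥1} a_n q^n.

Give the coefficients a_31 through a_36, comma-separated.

q^31  k|31↦f(k): 1:1 31:1  a_31=2
[q^32] f(1)=1,f(2)=1,f(4)=1,f(8)=1,f(16)=1,f(32)=1 ⇒ 6
[q^33] f(33)=1,f(11)=1,f(3)=1,f(1)=1 ⇒ 4
n=34: 1·34 2·17 17·2 34·1  f→[1+1+1+1]=4
[q^35] f(1)=1,f(5)=1,f(7)=1,f(35)=1 ⇒ 4
d|36:{36,18,12,9,6,4,3,2,1}  Σf=1+1+1+1+1+1+1+1+1=9

2, 6, 4, 4, 4, 9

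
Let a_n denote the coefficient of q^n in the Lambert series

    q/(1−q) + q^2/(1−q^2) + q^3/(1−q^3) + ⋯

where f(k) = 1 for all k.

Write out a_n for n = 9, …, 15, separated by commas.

n=9: 1·9 3·3 9·1  f→[1+1+1]=3
d|10:{1,2,5,10}  Σf=1+1+1+1=4
q^11  k|11↦f(k): 1:1 11:1  a_11=2
d|12:{12,6,4,3,2,1}  Σf=1+1+1+1+1+1=6
q^13  k|13↦f(k): 1:1 13:1  a_13=2
q^14  k|14↦f(k): 14:1 7:1 2:1 1:1  a_14=4
[q^15] f(1)=1,f(3)=1,f(5)=1,f(15)=1 ⇒ 4

3, 4, 2, 6, 2, 4, 4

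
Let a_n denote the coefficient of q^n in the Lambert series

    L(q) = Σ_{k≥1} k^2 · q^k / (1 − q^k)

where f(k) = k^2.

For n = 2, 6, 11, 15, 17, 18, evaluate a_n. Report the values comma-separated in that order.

d|2:{2,1}  Σf=4+1=5
[q^6] f(6)=36,f(3)=9,f(2)=4,f(1)=1 ⇒ 50
q^11  k|11↦f(k): 11:121 1:1  a_11=122
n=15: 15·1 5·3 3·5 1·15  f→[225+25+9+1]=260
q^17  k|17↦f(k): 1:1 17:289  a_17=290
d|18:{1,2,3,6,9,18}  Σf=1+4+9+36+81+324=455

5, 50, 122, 260, 290, 455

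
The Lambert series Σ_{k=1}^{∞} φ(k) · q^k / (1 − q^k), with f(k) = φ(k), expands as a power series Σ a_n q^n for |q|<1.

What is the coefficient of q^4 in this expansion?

q^4  k|4↦φ(k): 4:2 2:1 1:1  a_4=4

a_4 = 4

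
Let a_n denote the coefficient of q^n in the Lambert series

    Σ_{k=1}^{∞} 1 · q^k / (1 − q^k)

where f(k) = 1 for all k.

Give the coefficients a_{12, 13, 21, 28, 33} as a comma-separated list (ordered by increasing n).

q^12  k|12↦f(k): 12:1 6:1 4:1 3:1 2:1 1:1  a_12=6
q^13  k|13↦f(k): 13:1 1:1  a_13=2
n=21: 21·1 7·3 3·7 1·21  f→[1+1+1+1]=4
d|28:{28,14,7,4,2,1}  Σf=1+1+1+1+1+1=6
n=33: 33·1 11·3 3·11 1·33  f→[1+1+1+1]=4

6, 2, 4, 6, 4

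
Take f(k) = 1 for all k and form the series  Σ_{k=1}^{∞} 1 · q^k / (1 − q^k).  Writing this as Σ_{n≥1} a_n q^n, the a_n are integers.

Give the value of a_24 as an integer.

q^24  k|24↦f(k): 24:1 12:1 8:1 6:1 4:1 3:1 2:1 1:1  a_24=8

a_24 = 8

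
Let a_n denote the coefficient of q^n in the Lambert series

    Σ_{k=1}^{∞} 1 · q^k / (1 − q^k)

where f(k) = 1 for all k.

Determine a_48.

a_48 = 10

n=48: 1·48 2·24 3·16 4·12 6·8 8·6 12·4 16·3 24·2 48·1  f→[1+1+1+1+1+1+1+1+1+1]=10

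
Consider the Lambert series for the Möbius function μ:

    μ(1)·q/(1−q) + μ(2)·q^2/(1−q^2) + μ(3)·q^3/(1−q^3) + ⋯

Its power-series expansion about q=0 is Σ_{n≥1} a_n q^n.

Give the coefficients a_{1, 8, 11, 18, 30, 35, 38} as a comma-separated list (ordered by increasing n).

1, 0, 0, 0, 0, 0, 0

n=1: 1·1  μ→[1]=1
n=8: 1·8 2·4 4·2 8·1  μ→[1+(-1)+0+0]=0
d|11:{1,11}  Σμ=1+(-1)=0
n=18: 18·1 9·2 6·3 3·6 2·9 1·18  μ→[0+0+1+(-1)+(-1)+1]=0
q^30  k|30↦μ(k): 1:1 2:-1 3:-1 5:-1 6:1 10:1 15:1 30:-1  a_30=0
d|35:{1,5,7,35}  Σμ=1+(-1)+(-1)+1=0
q^38  k|38↦μ(k): 1:1 2:-1 19:-1 38:1  a_38=0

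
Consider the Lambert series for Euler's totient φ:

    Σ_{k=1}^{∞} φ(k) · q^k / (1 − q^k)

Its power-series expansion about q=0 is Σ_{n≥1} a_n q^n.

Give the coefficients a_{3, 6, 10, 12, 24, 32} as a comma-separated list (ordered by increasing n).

n=3: 3·1 1·3  φ→[2+1]=3
d|6:{1,2,3,6}  Σφ=1+1+2+2=6
q^10  k|10↦φ(k): 1:1 2:1 5:4 10:4  a_10=10
d|12:{1,2,3,4,6,12}  Σφ=1+1+2+2+2+4=12
n=24: 24·1 12·2 8·3 6·4 4·6 3·8 2·12 1·24  φ→[8+4+4+2+2+2+1+1]=24
[q^32] φ(32)=16,φ(16)=8,φ(8)=4,φ(4)=2,φ(2)=1,φ(1)=1 ⇒ 32

3, 6, 10, 12, 24, 32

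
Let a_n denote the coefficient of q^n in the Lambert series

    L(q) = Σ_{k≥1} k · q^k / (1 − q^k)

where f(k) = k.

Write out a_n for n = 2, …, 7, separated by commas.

[q^2] f(1)=1,f(2)=2 ⇒ 3
[q^3] f(1)=1,f(3)=3 ⇒ 4
n=4: 1·4 2·2 4·1  f→[1+2+4]=7
q^5  k|5↦f(k): 1:1 5:5  a_5=6
d|6:{1,2,3,6}  Σf=1+2+3+6=12
d|7:{1,7}  Σf=1+7=8

3, 4, 7, 6, 12, 8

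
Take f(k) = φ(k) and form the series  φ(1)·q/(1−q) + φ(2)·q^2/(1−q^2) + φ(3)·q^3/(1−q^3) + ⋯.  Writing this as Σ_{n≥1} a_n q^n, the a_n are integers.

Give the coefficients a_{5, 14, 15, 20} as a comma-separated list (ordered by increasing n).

[q^5] φ(5)=4,φ(1)=1 ⇒ 5
q^14  k|14↦φ(k): 1:1 2:1 7:6 14:6  a_14=14
n=15: 15·1 5·3 3·5 1·15  φ→[8+4+2+1]=15
[q^20] φ(20)=8,φ(10)=4,φ(5)=4,φ(4)=2,φ(2)=1,φ(1)=1 ⇒ 20

5, 14, 15, 20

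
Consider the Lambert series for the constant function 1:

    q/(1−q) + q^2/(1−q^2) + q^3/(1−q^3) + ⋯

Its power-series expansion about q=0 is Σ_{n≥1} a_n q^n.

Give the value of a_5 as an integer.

a_5 = 2

n=5: 5·1 1·5  f→[1+1]=2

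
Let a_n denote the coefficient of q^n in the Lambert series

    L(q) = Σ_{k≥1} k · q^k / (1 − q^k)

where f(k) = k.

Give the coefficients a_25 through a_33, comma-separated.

31, 42, 40, 56, 30, 72, 32, 63, 48

d|25:{25,5,1}  Σf=25+5+1=31
d|26:{1,2,13,26}  Σf=1+2+13+26=42
n=27: 1·27 3·9 9·3 27·1  f→[1+3+9+27]=40
n=28: 28·1 14·2 7·4 4·7 2·14 1·28  f→[28+14+7+4+2+1]=56
q^29  k|29↦f(k): 1:1 29:29  a_29=30
n=30: 1·30 2·15 3·10 5·6 6·5 10·3 15·2 30·1  f→[1+2+3+5+6+10+15+30]=72
q^31  k|31↦f(k): 1:1 31:31  a_31=32
[q^32] f(32)=32,f(16)=16,f(8)=8,f(4)=4,f(2)=2,f(1)=1 ⇒ 63
n=33: 1·33 3·11 11·3 33·1  f→[1+3+11+33]=48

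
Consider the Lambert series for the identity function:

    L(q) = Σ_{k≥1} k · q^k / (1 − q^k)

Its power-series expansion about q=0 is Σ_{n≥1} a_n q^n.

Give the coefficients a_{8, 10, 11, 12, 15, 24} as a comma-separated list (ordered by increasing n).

d|8:{8,4,2,1}  Σf=8+4+2+1=15
[q^10] f(10)=10,f(5)=5,f(2)=2,f(1)=1 ⇒ 18
n=11: 11·1 1·11  f→[11+1]=12
q^12  k|12↦f(k): 12:12 6:6 4:4 3:3 2:2 1:1  a_12=28
q^15  k|15↦f(k): 15:15 5:5 3:3 1:1  a_15=24
n=24: 24·1 12·2 8·3 6·4 4·6 3·8 2·12 1·24  f→[24+12+8+6+4+3+2+1]=60

15, 18, 12, 28, 24, 60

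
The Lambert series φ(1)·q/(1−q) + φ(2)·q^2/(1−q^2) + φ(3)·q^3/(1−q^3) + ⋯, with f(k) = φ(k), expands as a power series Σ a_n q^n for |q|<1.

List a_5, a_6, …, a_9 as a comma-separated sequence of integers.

[q^5] φ(1)=1,φ(5)=4 ⇒ 5
d|6:{1,2,3,6}  Σφ=1+1+2+2=6
[q^7] φ(7)=6,φ(1)=1 ⇒ 7
[q^8] φ(1)=1,φ(2)=1,φ(4)=2,φ(8)=4 ⇒ 8
d|9:{9,3,1}  Σφ=6+2+1=9

5, 6, 7, 8, 9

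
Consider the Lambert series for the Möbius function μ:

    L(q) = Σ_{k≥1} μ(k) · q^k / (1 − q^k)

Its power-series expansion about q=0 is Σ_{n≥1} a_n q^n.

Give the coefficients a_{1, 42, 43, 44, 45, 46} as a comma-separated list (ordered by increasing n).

d|1:{1}  Σμ=1=1
[q^42] μ(1)=1,μ(2)=-1,μ(3)=-1,μ(6)=1,μ(7)=-1,μ(14)=1,μ(21)=1,μ(42)=-1 ⇒ 0
n=43: 1·43 43·1  μ→[1+(-1)]=0
[q^44] μ(1)=1,μ(2)=-1,μ(4)=0,μ(11)=-1,μ(22)=1,μ(44)=0 ⇒ 0
n=45: 45·1 15·3 9·5 5·9 3·15 1·45  μ→[0+1+0+(-1)+(-1)+1]=0
q^46  k|46↦μ(k): 1:1 2:-1 23:-1 46:1  a_46=0

1, 0, 0, 0, 0, 0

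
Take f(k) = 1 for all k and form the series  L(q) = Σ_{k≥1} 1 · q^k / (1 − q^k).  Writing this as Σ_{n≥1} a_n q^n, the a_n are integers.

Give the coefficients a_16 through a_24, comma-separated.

5, 2, 6, 2, 6, 4, 4, 2, 8

n=16: 1·16 2·8 4·4 8·2 16·1  f→[1+1+1+1+1]=5
[q^17] f(1)=1,f(17)=1 ⇒ 2
n=18: 1·18 2·9 3·6 6·3 9·2 18·1  f→[1+1+1+1+1+1]=6
[q^19] f(19)=1,f(1)=1 ⇒ 2
d|20:{20,10,5,4,2,1}  Σf=1+1+1+1+1+1=6
[q^21] f(1)=1,f(3)=1,f(7)=1,f(21)=1 ⇒ 4
n=22: 1·22 2·11 11·2 22·1  f→[1+1+1+1]=4
[q^23] f(23)=1,f(1)=1 ⇒ 2
[q^24] f(1)=1,f(2)=1,f(3)=1,f(4)=1,f(6)=1,f(8)=1,f(12)=1,f(24)=1 ⇒ 8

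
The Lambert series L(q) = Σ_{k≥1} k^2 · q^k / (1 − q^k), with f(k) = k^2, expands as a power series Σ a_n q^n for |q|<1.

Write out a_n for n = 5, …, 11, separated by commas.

q^5  k|5↦f(k): 5:25 1:1  a_5=26
q^6  k|6↦f(k): 6:36 3:9 2:4 1:1  a_6=50
q^7  k|7↦f(k): 7:49 1:1  a_7=50
d|8:{1,2,4,8}  Σf=1+4+16+64=85
q^9  k|9↦f(k): 1:1 3:9 9:81  a_9=91
[q^10] f(10)=100,f(5)=25,f(2)=4,f(1)=1 ⇒ 130
d|11:{1,11}  Σf=1+121=122

26, 50, 50, 85, 91, 130, 122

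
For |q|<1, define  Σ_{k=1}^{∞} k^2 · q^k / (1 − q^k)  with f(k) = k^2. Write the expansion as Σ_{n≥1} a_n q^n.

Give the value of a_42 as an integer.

a_42 = 2500

n=42: 1·42 2·21 3·14 6·7 7·6 14·3 21·2 42·1  f→[1+4+9+36+49+196+441+1764]=2500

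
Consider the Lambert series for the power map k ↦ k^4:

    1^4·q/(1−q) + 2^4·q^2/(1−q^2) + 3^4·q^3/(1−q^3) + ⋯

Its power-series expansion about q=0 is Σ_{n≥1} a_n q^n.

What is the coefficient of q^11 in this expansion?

a_11 = 14642

q^11  k|11↦f(k): 11:14641 1:1  a_11=14642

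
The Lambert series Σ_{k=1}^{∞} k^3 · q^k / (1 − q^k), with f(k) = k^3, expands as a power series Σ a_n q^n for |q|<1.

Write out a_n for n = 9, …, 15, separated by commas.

q^9  k|9↦f(k): 1:1 3:27 9:729  a_9=757
d|10:{10,5,2,1}  Σf=1000+125+8+1=1134
[q^11] f(1)=1,f(11)=1331 ⇒ 1332
d|12:{12,6,4,3,2,1}  Σf=1728+216+64+27+8+1=2044
n=13: 1·13 13·1  f→[1+2197]=2198
n=14: 1·14 2·7 7·2 14·1  f→[1+8+343+2744]=3096
q^15  k|15↦f(k): 15:3375 5:125 3:27 1:1  a_15=3528

757, 1134, 1332, 2044, 2198, 3096, 3528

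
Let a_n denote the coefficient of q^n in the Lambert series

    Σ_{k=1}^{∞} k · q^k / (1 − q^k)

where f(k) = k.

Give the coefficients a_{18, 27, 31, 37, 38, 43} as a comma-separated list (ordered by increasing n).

39, 40, 32, 38, 60, 44

[q^18] f(1)=1,f(2)=2,f(3)=3,f(6)=6,f(9)=9,f(18)=18 ⇒ 39
q^27  k|27↦f(k): 1:1 3:3 9:9 27:27  a_27=40
n=31: 31·1 1·31  f→[31+1]=32
[q^37] f(37)=37,f(1)=1 ⇒ 38
n=38: 1·38 2·19 19·2 38·1  f→[1+2+19+38]=60
[q^43] f(43)=43,f(1)=1 ⇒ 44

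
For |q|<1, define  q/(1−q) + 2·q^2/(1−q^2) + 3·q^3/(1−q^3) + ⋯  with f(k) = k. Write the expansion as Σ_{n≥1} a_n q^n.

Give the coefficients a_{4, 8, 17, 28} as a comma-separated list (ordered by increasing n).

7, 15, 18, 56

q^4  k|4↦f(k): 4:4 2:2 1:1  a_4=7
d|8:{1,2,4,8}  Σf=1+2+4+8=15
q^17  k|17↦f(k): 1:1 17:17  a_17=18
d|28:{28,14,7,4,2,1}  Σf=28+14+7+4+2+1=56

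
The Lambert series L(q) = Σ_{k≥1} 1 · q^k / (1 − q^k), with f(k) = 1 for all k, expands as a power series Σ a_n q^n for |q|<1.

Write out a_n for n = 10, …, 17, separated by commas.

[q^10] f(10)=1,f(5)=1,f(2)=1,f(1)=1 ⇒ 4
[q^11] f(11)=1,f(1)=1 ⇒ 2
q^12  k|12↦f(k): 12:1 6:1 4:1 3:1 2:1 1:1  a_12=6
q^13  k|13↦f(k): 1:1 13:1  a_13=2
q^14  k|14↦f(k): 14:1 7:1 2:1 1:1  a_14=4
d|15:{1,3,5,15}  Σf=1+1+1+1=4
n=16: 1·16 2·8 4·4 8·2 16·1  f→[1+1+1+1+1]=5
n=17: 17·1 1·17  f→[1+1]=2

4, 2, 6, 2, 4, 4, 5, 2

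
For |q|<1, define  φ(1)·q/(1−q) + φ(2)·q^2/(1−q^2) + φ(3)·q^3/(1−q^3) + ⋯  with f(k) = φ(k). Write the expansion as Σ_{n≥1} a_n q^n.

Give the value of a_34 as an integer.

n=34: 34·1 17·2 2·17 1·34  φ→[16+16+1+1]=34

a_34 = 34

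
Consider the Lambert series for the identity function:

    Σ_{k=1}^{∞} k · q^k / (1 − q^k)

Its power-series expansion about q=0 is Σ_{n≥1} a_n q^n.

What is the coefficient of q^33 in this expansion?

a_33 = 48

[q^33] f(1)=1,f(3)=3,f(11)=11,f(33)=33 ⇒ 48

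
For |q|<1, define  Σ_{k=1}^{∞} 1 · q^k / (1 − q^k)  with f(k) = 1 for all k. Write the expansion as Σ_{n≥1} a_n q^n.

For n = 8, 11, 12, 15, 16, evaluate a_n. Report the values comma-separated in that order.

n=8: 8·1 4·2 2·4 1·8  f→[1+1+1+1]=4
n=11: 11·1 1·11  f→[1+1]=2
n=12: 12·1 6·2 4·3 3·4 2·6 1·12  f→[1+1+1+1+1+1]=6
d|15:{15,5,3,1}  Σf=1+1+1+1=4
q^16  k|16↦f(k): 16:1 8:1 4:1 2:1 1:1  a_16=5

4, 2, 6, 4, 5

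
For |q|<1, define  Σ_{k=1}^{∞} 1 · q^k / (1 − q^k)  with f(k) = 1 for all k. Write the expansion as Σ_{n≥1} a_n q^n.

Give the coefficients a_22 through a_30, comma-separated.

4, 2, 8, 3, 4, 4, 6, 2, 8

q^22  k|22↦f(k): 1:1 2:1 11:1 22:1  a_22=4
d|23:{1,23}  Σf=1+1=2
n=24: 1·24 2·12 3·8 4·6 6·4 8·3 12·2 24·1  f→[1+1+1+1+1+1+1+1]=8
[q^25] f(1)=1,f(5)=1,f(25)=1 ⇒ 3
n=26: 1·26 2·13 13·2 26·1  f→[1+1+1+1]=4
n=27: 1·27 3·9 9·3 27·1  f→[1+1+1+1]=4
d|28:{28,14,7,4,2,1}  Σf=1+1+1+1+1+1=6
n=29: 29·1 1·29  f→[1+1]=2
[q^30] f(1)=1,f(2)=1,f(3)=1,f(5)=1,f(6)=1,f(10)=1,f(15)=1,f(30)=1 ⇒ 8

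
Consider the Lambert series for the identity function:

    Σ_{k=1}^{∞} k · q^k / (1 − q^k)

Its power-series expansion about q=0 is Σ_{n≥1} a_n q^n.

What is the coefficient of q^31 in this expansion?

d|31:{31,1}  Σf=31+1=32

a_31 = 32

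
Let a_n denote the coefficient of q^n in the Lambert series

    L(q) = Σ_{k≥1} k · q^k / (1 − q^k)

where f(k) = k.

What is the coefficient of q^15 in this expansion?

q^15  k|15↦f(k): 15:15 5:5 3:3 1:1  a_15=24

a_15 = 24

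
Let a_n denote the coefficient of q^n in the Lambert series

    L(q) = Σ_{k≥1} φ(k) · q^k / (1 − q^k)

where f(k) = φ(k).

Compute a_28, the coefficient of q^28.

n=28: 1·28 2·14 4·7 7·4 14·2 28·1  φ→[1+1+2+6+6+12]=28

a_28 = 28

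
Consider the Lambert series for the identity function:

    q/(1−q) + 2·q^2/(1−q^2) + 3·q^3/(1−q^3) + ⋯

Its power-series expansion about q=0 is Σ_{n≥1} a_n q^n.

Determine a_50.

d|50:{50,25,10,5,2,1}  Σf=50+25+10+5+2+1=93

a_50 = 93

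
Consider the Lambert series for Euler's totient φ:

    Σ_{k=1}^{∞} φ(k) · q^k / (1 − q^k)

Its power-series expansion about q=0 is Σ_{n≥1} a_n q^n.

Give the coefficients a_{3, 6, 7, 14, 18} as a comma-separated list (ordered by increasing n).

d|3:{3,1}  Σφ=2+1=3
[q^6] φ(6)=2,φ(3)=2,φ(2)=1,φ(1)=1 ⇒ 6
d|7:{7,1}  Σφ=6+1=7
q^14  k|14↦φ(k): 14:6 7:6 2:1 1:1  a_14=14
d|18:{1,2,3,6,9,18}  Σφ=1+1+2+2+6+6=18

3, 6, 7, 14, 18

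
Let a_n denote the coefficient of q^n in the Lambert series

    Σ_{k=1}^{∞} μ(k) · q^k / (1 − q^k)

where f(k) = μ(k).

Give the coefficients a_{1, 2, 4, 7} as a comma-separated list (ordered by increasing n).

q^1  k|1↦μ(k): 1:1  a_1=1
n=2: 1·2 2·1  μ→[1+(-1)]=0
d|4:{1,2,4}  Σμ=1+(-1)+0=0
d|7:{7,1}  Σμ=(-1)+1=0

1, 0, 0, 0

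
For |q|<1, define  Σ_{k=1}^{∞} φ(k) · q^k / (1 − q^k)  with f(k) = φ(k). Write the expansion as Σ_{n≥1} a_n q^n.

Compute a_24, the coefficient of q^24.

[q^24] φ(1)=1,φ(2)=1,φ(3)=2,φ(4)=2,φ(6)=2,φ(8)=4,φ(12)=4,φ(24)=8 ⇒ 24

a_24 = 24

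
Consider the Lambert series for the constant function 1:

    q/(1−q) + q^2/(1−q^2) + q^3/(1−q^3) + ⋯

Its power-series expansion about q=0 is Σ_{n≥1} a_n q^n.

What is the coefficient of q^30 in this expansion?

a_30 = 8

q^30  k|30↦f(k): 30:1 15:1 10:1 6:1 5:1 3:1 2:1 1:1  a_30=8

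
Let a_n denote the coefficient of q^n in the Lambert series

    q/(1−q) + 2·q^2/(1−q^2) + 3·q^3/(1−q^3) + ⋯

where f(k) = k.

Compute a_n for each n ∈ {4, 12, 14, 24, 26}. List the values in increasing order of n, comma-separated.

q^4  k|4↦f(k): 4:4 2:2 1:1  a_4=7
d|12:{1,2,3,4,6,12}  Σf=1+2+3+4+6+12=28
q^14  k|14↦f(k): 14:14 7:7 2:2 1:1  a_14=24
[q^24] f(1)=1,f(2)=2,f(3)=3,f(4)=4,f(6)=6,f(8)=8,f(12)=12,f(24)=24 ⇒ 60
d|26:{1,2,13,26}  Σf=1+2+13+26=42

7, 28, 24, 60, 42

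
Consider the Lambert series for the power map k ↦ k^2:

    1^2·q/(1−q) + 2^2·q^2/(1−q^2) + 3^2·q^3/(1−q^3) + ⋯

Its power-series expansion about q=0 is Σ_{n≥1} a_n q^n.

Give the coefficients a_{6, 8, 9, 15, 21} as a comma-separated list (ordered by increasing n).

q^6  k|6↦f(k): 6:36 3:9 2:4 1:1  a_6=50
[q^8] f(8)=64,f(4)=16,f(2)=4,f(1)=1 ⇒ 85
q^9  k|9↦f(k): 9:81 3:9 1:1  a_9=91
n=15: 15·1 5·3 3·5 1·15  f→[225+25+9+1]=260
[q^21] f(21)=441,f(7)=49,f(3)=9,f(1)=1 ⇒ 500

50, 85, 91, 260, 500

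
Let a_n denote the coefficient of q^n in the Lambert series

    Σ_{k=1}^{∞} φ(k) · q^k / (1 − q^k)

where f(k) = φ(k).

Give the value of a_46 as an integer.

d|46:{46,23,2,1}  Σφ=22+22+1+1=46

a_46 = 46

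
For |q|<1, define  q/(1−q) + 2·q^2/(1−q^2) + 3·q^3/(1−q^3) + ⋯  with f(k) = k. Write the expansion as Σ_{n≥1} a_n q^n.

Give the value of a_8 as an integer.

a_8 = 15

d|8:{1,2,4,8}  Σf=1+2+4+8=15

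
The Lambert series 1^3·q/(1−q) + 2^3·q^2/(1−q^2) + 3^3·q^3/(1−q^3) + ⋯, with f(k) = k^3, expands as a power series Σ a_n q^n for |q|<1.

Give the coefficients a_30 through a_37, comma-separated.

31752, 29792, 37449, 37296, 44226, 43344, 55261, 50654

n=30: 1·30 2·15 3·10 5·6 6·5 10·3 15·2 30·1  f→[1+8+27+125+216+1000+3375+27000]=31752
q^31  k|31↦f(k): 31:29791 1:1  a_31=29792
d|32:{32,16,8,4,2,1}  Σf=32768+4096+512+64+8+1=37449
q^33  k|33↦f(k): 1:1 3:27 11:1331 33:35937  a_33=37296
[q^34] f(34)=39304,f(17)=4913,f(2)=8,f(1)=1 ⇒ 44226
n=35: 35·1 7·5 5·7 1·35  f→[42875+343+125+1]=43344
q^36  k|36↦f(k): 1:1 2:8 3:27 4:64 6:216 9:729 12:1728 18:5832 36:46656  a_36=55261
d|37:{1,37}  Σf=1+50653=50654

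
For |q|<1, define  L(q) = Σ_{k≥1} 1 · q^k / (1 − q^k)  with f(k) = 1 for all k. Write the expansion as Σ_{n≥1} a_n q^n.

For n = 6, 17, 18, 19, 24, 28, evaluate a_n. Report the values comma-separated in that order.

n=6: 1·6 2·3 3·2 6·1  f→[1+1+1+1]=4
d|17:{1,17}  Σf=1+1=2
q^18  k|18↦f(k): 18:1 9:1 6:1 3:1 2:1 1:1  a_18=6
q^19  k|19↦f(k): 1:1 19:1  a_19=2
d|24:{1,2,3,4,6,8,12,24}  Σf=1+1+1+1+1+1+1+1=8
d|28:{28,14,7,4,2,1}  Σf=1+1+1+1+1+1=6

4, 2, 6, 2, 8, 6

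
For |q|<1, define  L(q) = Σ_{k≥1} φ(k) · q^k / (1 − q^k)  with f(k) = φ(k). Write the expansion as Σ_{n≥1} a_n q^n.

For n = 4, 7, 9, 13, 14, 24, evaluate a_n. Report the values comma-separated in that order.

d|4:{4,2,1}  Σφ=2+1+1=4
q^7  k|7↦φ(k): 1:1 7:6  a_7=7
n=9: 9·1 3·3 1·9  φ→[6+2+1]=9
[q^13] φ(13)=12,φ(1)=1 ⇒ 13
d|14:{14,7,2,1}  Σφ=6+6+1+1=14
q^24  k|24↦φ(k): 1:1 2:1 3:2 4:2 6:2 8:4 12:4 24:8  a_24=24

4, 7, 9, 13, 14, 24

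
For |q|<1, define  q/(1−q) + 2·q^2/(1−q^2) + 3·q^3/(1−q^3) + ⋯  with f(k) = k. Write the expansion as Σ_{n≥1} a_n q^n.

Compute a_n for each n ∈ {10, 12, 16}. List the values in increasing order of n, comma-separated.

d|10:{1,2,5,10}  Σf=1+2+5+10=18
d|12:{1,2,3,4,6,12}  Σf=1+2+3+4+6+12=28
[q^16] f(1)=1,f(2)=2,f(4)=4,f(8)=8,f(16)=16 ⇒ 31

18, 28, 31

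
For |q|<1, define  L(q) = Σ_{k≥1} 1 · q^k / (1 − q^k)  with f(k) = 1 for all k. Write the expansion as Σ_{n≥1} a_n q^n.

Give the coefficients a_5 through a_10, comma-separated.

[q^5] f(5)=1,f(1)=1 ⇒ 2
n=6: 1·6 2·3 3·2 6·1  f→[1+1+1+1]=4
n=7: 7·1 1·7  f→[1+1]=2
d|8:{8,4,2,1}  Σf=1+1+1+1=4
[q^9] f(9)=1,f(3)=1,f(1)=1 ⇒ 3
[q^10] f(10)=1,f(5)=1,f(2)=1,f(1)=1 ⇒ 4

2, 4, 2, 4, 3, 4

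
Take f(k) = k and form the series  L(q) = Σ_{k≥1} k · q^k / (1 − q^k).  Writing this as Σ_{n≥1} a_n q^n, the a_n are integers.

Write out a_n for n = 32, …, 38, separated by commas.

[q^32] f(32)=32,f(16)=16,f(8)=8,f(4)=4,f(2)=2,f(1)=1 ⇒ 63
n=33: 33·1 11·3 3·11 1·33  f→[33+11+3+1]=48
q^34  k|34↦f(k): 1:1 2:2 17:17 34:34  a_34=54
q^35  k|35↦f(k): 1:1 5:5 7:7 35:35  a_35=48
q^36  k|36↦f(k): 36:36 18:18 12:12 9:9 6:6 4:4 3:3 2:2 1:1  a_36=91
[q^37] f(1)=1,f(37)=37 ⇒ 38
d|38:{1,2,19,38}  Σf=1+2+19+38=60

63, 48, 54, 48, 91, 38, 60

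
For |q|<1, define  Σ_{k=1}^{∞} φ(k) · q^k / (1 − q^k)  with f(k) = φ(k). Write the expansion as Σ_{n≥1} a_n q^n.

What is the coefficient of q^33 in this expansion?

d|33:{1,3,11,33}  Σφ=1+2+10+20=33

a_33 = 33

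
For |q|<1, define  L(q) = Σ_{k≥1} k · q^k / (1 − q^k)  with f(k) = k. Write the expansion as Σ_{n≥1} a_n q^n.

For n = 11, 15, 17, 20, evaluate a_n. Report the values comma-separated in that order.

12, 24, 18, 42

q^11  k|11↦f(k): 1:1 11:11  a_11=12
n=15: 15·1 5·3 3·5 1·15  f→[15+5+3+1]=24
n=17: 1·17 17·1  f→[1+17]=18
d|20:{20,10,5,4,2,1}  Σf=20+10+5+4+2+1=42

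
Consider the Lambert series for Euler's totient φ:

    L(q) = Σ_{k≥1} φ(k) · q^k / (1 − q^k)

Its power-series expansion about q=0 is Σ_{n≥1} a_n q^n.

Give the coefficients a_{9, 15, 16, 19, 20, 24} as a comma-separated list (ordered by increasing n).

d|9:{1,3,9}  Σφ=1+2+6=9
n=15: 1·15 3·5 5·3 15·1  φ→[1+2+4+8]=15
q^16  k|16↦φ(k): 1:1 2:1 4:2 8:4 16:8  a_16=16
d|19:{1,19}  Σφ=1+18=19
n=20: 20·1 10·2 5·4 4·5 2·10 1·20  φ→[8+4+4+2+1+1]=20
[q^24] φ(1)=1,φ(2)=1,φ(3)=2,φ(4)=2,φ(6)=2,φ(8)=4,φ(12)=4,φ(24)=8 ⇒ 24

9, 15, 16, 19, 20, 24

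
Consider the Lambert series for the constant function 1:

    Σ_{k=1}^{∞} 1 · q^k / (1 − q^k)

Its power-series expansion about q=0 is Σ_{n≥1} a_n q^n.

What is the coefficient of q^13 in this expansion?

n=13: 1·13 13·1  f→[1+1]=2

a_13 = 2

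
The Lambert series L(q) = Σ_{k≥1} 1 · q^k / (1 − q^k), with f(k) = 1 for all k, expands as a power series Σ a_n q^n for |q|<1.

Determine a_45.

n=45: 45·1 15·3 9·5 5·9 3·15 1·45  f→[1+1+1+1+1+1]=6

a_45 = 6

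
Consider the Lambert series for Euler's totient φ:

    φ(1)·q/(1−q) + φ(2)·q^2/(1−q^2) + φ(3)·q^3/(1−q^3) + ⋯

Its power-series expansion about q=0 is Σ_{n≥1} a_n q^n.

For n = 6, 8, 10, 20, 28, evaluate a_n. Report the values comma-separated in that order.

[q^6] φ(1)=1,φ(2)=1,φ(3)=2,φ(6)=2 ⇒ 6
[q^8] φ(8)=4,φ(4)=2,φ(2)=1,φ(1)=1 ⇒ 8
q^10  k|10↦φ(k): 1:1 2:1 5:4 10:4  a_10=10
q^20  k|20↦φ(k): 20:8 10:4 5:4 4:2 2:1 1:1  a_20=20
d|28:{1,2,4,7,14,28}  Σφ=1+1+2+6+6+12=28

6, 8, 10, 20, 28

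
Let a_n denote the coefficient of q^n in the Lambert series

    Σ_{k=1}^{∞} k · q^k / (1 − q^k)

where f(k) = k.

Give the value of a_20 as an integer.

a_20 = 42

d|20:{1,2,4,5,10,20}  Σf=1+2+4+5+10+20=42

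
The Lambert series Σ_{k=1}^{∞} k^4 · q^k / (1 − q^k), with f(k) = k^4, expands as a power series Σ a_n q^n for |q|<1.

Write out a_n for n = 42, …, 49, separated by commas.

n=42: 1·42 2·21 3·14 6·7 7·6 14·3 21·2 42·1  f→[1+16+81+1296+2401+38416+194481+3111696]=3348388
q^43  k|43↦f(k): 1:1 43:3418801  a_43=3418802
q^44  k|44↦f(k): 44:3748096 22:234256 11:14641 4:256 2:16 1:1  a_44=3997266
[q^45] f(45)=4100625,f(15)=50625,f(9)=6561,f(5)=625,f(3)=81,f(1)=1 ⇒ 4158518
q^46  k|46↦f(k): 46:4477456 23:279841 2:16 1:1  a_46=4757314
d|47:{47,1}  Σf=4879681+1=4879682
q^48  k|48↦f(k): 1:1 2:16 3:81 4:256 6:1296 8:4096 12:20736 16:65536 24:331776 48:5308416  a_48=5732210
d|49:{1,7,49}  Σf=1+2401+5764801=5767203

3348388, 3418802, 3997266, 4158518, 4757314, 4879682, 5732210, 5767203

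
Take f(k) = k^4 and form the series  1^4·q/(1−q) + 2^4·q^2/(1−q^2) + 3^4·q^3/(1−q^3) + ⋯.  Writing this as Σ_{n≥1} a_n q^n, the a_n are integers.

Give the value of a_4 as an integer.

q^4  k|4↦f(k): 1:1 2:16 4:256  a_4=273

a_4 = 273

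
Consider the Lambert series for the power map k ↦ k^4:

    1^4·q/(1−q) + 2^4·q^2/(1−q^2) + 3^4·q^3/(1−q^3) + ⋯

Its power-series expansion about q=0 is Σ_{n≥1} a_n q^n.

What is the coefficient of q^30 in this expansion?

a_30 = 872644

q^30  k|30↦f(k): 30:810000 15:50625 10:10000 6:1296 5:625 3:81 2:16 1:1  a_30=872644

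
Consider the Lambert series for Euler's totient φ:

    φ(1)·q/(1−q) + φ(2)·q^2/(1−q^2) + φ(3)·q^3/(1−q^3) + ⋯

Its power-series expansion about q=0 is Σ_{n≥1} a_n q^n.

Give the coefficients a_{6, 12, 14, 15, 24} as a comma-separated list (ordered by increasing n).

[q^6] φ(1)=1,φ(2)=1,φ(3)=2,φ(6)=2 ⇒ 6
n=12: 12·1 6·2 4·3 3·4 2·6 1·12  φ→[4+2+2+2+1+1]=12
[q^14] φ(1)=1,φ(2)=1,φ(7)=6,φ(14)=6 ⇒ 14
d|15:{15,5,3,1}  Σφ=8+4+2+1=15
n=24: 24·1 12·2 8·3 6·4 4·6 3·8 2·12 1·24  φ→[8+4+4+2+2+2+1+1]=24

6, 12, 14, 15, 24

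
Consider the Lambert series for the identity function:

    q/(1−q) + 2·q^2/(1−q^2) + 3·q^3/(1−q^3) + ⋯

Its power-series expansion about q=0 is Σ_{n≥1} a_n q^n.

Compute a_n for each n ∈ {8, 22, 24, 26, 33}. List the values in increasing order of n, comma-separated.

15, 36, 60, 42, 48

n=8: 8·1 4·2 2·4 1·8  f→[8+4+2+1]=15
d|22:{22,11,2,1}  Σf=22+11+2+1=36
q^24  k|24↦f(k): 1:1 2:2 3:3 4:4 6:6 8:8 12:12 24:24  a_24=60
q^26  k|26↦f(k): 1:1 2:2 13:13 26:26  a_26=42
q^33  k|33↦f(k): 1:1 3:3 11:11 33:33  a_33=48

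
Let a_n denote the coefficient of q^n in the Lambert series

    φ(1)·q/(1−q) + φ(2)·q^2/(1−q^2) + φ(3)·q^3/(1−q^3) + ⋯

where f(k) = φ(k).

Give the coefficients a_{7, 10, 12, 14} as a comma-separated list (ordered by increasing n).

q^7  k|7↦φ(k): 1:1 7:6  a_7=7
q^10  k|10↦φ(k): 10:4 5:4 2:1 1:1  a_10=10
n=12: 12·1 6·2 4·3 3·4 2·6 1·12  φ→[4+2+2+2+1+1]=12
n=14: 1·14 2·7 7·2 14·1  φ→[1+1+6+6]=14

7, 10, 12, 14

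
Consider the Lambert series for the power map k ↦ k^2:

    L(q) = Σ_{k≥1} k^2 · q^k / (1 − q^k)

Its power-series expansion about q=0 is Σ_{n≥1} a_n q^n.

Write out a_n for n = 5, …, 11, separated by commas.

26, 50, 50, 85, 91, 130, 122

q^5  k|5↦f(k): 1:1 5:25  a_5=26
n=6: 1·6 2·3 3·2 6·1  f→[1+4+9+36]=50
q^7  k|7↦f(k): 1:1 7:49  a_7=50
[q^8] f(8)=64,f(4)=16,f(2)=4,f(1)=1 ⇒ 85
d|9:{1,3,9}  Σf=1+9+81=91
n=10: 1·10 2·5 5·2 10·1  f→[1+4+25+100]=130
d|11:{11,1}  Σf=121+1=122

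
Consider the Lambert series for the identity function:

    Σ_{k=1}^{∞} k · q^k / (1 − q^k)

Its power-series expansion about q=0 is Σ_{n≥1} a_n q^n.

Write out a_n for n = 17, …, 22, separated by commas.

18, 39, 20, 42, 32, 36

d|17:{17,1}  Σf=17+1=18
n=18: 1·18 2·9 3·6 6·3 9·2 18·1  f→[1+2+3+6+9+18]=39
d|19:{19,1}  Σf=19+1=20
q^20  k|20↦f(k): 1:1 2:2 4:4 5:5 10:10 20:20  a_20=42
d|21:{21,7,3,1}  Σf=21+7+3+1=32
d|22:{22,11,2,1}  Σf=22+11+2+1=36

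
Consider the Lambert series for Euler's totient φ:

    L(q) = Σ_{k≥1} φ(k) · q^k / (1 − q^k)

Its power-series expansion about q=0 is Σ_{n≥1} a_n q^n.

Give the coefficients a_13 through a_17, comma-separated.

d|13:{13,1}  Σφ=12+1=13
[q^14] φ(1)=1,φ(2)=1,φ(7)=6,φ(14)=6 ⇒ 14
d|15:{1,3,5,15}  Σφ=1+2+4+8=15
q^16  k|16↦φ(k): 1:1 2:1 4:2 8:4 16:8  a_16=16
[q^17] φ(17)=16,φ(1)=1 ⇒ 17

13, 14, 15, 16, 17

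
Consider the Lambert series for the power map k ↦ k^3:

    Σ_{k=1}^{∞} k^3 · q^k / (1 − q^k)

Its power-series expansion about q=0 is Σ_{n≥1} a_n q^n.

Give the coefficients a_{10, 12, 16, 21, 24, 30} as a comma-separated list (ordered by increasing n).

[q^10] f(1)=1,f(2)=8,f(5)=125,f(10)=1000 ⇒ 1134
q^12  k|12↦f(k): 12:1728 6:216 4:64 3:27 2:8 1:1  a_12=2044
n=16: 16·1 8·2 4·4 2·8 1·16  f→[4096+512+64+8+1]=4681
d|21:{21,7,3,1}  Σf=9261+343+27+1=9632
d|24:{1,2,3,4,6,8,12,24}  Σf=1+8+27+64+216+512+1728+13824=16380
q^30  k|30↦f(k): 1:1 2:8 3:27 5:125 6:216 10:1000 15:3375 30:27000  a_30=31752

1134, 2044, 4681, 9632, 16380, 31752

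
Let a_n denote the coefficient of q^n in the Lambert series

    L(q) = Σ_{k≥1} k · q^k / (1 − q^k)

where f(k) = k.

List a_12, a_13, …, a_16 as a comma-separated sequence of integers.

28, 14, 24, 24, 31

[q^12] f(12)=12,f(6)=6,f(4)=4,f(3)=3,f(2)=2,f(1)=1 ⇒ 28
n=13: 13·1 1·13  f→[13+1]=14
[q^14] f(14)=14,f(7)=7,f(2)=2,f(1)=1 ⇒ 24
q^15  k|15↦f(k): 1:1 3:3 5:5 15:15  a_15=24
q^16  k|16↦f(k): 1:1 2:2 4:4 8:8 16:16  a_16=31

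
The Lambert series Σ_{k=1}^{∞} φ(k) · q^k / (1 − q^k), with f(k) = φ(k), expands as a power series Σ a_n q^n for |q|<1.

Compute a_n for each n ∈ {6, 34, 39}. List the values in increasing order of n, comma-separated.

d|6:{1,2,3,6}  Σφ=1+1+2+2=6
q^34  k|34↦φ(k): 1:1 2:1 17:16 34:16  a_34=34
[q^39] φ(39)=24,φ(13)=12,φ(3)=2,φ(1)=1 ⇒ 39

6, 34, 39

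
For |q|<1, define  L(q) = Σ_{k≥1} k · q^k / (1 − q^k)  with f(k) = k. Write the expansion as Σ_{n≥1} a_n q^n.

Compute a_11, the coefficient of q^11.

n=11: 1·11 11·1  f→[1+11]=12

a_11 = 12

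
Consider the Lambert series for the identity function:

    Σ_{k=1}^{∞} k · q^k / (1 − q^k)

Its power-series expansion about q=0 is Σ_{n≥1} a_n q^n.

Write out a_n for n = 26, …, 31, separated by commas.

n=26: 1·26 2·13 13·2 26·1  f→[1+2+13+26]=42
q^27  k|27↦f(k): 1:1 3:3 9:9 27:27  a_27=40
[q^28] f(28)=28,f(14)=14,f(7)=7,f(4)=4,f(2)=2,f(1)=1 ⇒ 56
[q^29] f(1)=1,f(29)=29 ⇒ 30
q^30  k|30↦f(k): 1:1 2:2 3:3 5:5 6:6 10:10 15:15 30:30  a_30=72
[q^31] f(1)=1,f(31)=31 ⇒ 32

42, 40, 56, 30, 72, 32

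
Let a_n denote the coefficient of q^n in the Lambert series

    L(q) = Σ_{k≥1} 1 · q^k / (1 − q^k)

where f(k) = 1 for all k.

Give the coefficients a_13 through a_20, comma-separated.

2, 4, 4, 5, 2, 6, 2, 6

q^13  k|13↦f(k): 1:1 13:1  a_13=2
q^14  k|14↦f(k): 14:1 7:1 2:1 1:1  a_14=4
[q^15] f(15)=1,f(5)=1,f(3)=1,f(1)=1 ⇒ 4
[q^16] f(1)=1,f(2)=1,f(4)=1,f(8)=1,f(16)=1 ⇒ 5
d|17:{17,1}  Σf=1+1=2
n=18: 18·1 9·2 6·3 3·6 2·9 1·18  f→[1+1+1+1+1+1]=6
q^19  k|19↦f(k): 19:1 1:1  a_19=2
[q^20] f(1)=1,f(2)=1,f(4)=1,f(5)=1,f(10)=1,f(20)=1 ⇒ 6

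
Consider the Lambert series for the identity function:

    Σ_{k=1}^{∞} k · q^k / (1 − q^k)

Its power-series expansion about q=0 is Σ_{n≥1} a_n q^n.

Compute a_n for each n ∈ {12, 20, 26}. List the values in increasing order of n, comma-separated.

n=12: 1·12 2·6 3·4 4·3 6·2 12·1  f→[1+2+3+4+6+12]=28
n=20: 1·20 2·10 4·5 5·4 10·2 20·1  f→[1+2+4+5+10+20]=42
d|26:{26,13,2,1}  Σf=26+13+2+1=42

28, 42, 42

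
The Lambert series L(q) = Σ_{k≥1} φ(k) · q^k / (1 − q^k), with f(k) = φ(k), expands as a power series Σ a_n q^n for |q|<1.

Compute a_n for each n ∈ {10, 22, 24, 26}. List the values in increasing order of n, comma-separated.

[q^10] φ(10)=4,φ(5)=4,φ(2)=1,φ(1)=1 ⇒ 10
q^22  k|22↦φ(k): 1:1 2:1 11:10 22:10  a_22=22
q^24  k|24↦φ(k): 24:8 12:4 8:4 6:2 4:2 3:2 2:1 1:1  a_24=24
q^26  k|26↦φ(k): 1:1 2:1 13:12 26:12  a_26=26

10, 22, 24, 26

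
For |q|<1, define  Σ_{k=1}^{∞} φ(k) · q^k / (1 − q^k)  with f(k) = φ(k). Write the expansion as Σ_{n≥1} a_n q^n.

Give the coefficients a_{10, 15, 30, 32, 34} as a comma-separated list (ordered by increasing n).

d|10:{10,5,2,1}  Σφ=4+4+1+1=10
[q^15] φ(15)=8,φ(5)=4,φ(3)=2,φ(1)=1 ⇒ 15
d|30:{30,15,10,6,5,3,2,1}  Σφ=8+8+4+2+4+2+1+1=30
[q^32] φ(1)=1,φ(2)=1,φ(4)=2,φ(8)=4,φ(16)=8,φ(32)=16 ⇒ 32
[q^34] φ(1)=1,φ(2)=1,φ(17)=16,φ(34)=16 ⇒ 34

10, 15, 30, 32, 34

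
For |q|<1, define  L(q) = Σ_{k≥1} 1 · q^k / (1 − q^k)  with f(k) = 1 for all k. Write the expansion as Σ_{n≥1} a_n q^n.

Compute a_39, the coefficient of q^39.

n=39: 39·1 13·3 3·13 1·39  f→[1+1+1+1]=4

a_39 = 4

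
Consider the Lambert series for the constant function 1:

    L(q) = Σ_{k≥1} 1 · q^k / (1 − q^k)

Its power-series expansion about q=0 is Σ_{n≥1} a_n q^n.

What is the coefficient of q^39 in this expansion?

d|39:{39,13,3,1}  Σf=1+1+1+1=4

a_39 = 4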